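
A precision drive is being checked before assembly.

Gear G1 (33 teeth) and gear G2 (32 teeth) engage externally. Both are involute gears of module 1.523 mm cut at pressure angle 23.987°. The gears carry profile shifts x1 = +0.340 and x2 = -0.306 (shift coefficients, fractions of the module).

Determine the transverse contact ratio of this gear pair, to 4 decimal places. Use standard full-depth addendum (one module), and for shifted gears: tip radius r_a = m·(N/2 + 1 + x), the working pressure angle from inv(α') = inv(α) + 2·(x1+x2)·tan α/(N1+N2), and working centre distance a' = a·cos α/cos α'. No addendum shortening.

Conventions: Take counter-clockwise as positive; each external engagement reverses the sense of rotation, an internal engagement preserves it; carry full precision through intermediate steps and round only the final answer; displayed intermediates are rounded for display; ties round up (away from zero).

recognized (one external pair, fixed centres): single-mesh tooth geometry, m = 1.523, N1 = 33, N2 = 32
base radii: r_b1 = 22.959259, r_b2 = 22.263524
tip radii: r_a1 = 27.170320, r_a2 = 25.424962
inv(α') = inv(23.987°) + 2·(+0.340-0.306)·tan α/(33+32) = 0.02677021  ⇒  α' = 24.12087°
a' = a·cos α / cos α' = 49.4975·cos 23.987°/cos 24.12087° = 49.549146
action lengths: √(r_a1²−r_b1²) = 14.529236, √(r_a2²−r_b2²) = 12.278607
base pitch p_b = π·m·cos α = 4.371433
CR = (14.529236 + 12.278607 − 49.549146·sin 24.12087°)/4.371433 = 1.500411
contact ratio ≈ 1.5004

1.5004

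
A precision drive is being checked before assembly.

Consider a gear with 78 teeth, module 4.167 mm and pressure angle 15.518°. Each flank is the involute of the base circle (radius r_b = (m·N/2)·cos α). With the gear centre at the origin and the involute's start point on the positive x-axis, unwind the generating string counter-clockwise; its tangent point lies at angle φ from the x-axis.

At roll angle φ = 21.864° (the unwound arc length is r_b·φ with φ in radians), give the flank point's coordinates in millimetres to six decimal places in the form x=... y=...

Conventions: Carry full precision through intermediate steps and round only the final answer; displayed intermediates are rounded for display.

x=167.578168 y=2.858401

topology: single-mesh involute geometry — m = 4.167, N = 78
pitch radius r_p = m·N/2 = 4.167·78/2 = 162.513000
base radius r_b = r_p·cos α = 162.513000·cos 15.518° = 156.588824
roll angle φ = 21.864° = 0.38159879 rad
x = r_b·(cos φ + φ·sin φ) = 167.578168
y = r_b·(sin φ − φ·cos φ) = 2.858401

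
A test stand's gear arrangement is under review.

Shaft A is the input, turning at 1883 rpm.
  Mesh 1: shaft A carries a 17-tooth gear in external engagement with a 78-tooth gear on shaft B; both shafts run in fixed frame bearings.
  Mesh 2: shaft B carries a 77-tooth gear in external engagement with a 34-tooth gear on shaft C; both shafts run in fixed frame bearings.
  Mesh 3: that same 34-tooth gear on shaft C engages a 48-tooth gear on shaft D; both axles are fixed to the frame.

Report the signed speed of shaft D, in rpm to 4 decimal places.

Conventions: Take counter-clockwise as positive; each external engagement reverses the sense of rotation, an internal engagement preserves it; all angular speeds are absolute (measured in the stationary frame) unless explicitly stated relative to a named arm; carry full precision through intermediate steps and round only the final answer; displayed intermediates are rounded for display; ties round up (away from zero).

-658.3459 rpm

topology: fixed-axis compound train — 3 meshes, A→D
mesh 1 [17T→78T]: ω = 1883.0000×17/78 = 410.3974 rpm, sense flips to −
mesh 2 [77T→34T]: ω = 410.3974×77/34 = 929.4295 rpm, sense flips to +
mesh 3 [34T→48T]: ω = 929.4295×34/48 = 658.3459 rpm, sense flips to −
signed output speed = -658.3459 rpm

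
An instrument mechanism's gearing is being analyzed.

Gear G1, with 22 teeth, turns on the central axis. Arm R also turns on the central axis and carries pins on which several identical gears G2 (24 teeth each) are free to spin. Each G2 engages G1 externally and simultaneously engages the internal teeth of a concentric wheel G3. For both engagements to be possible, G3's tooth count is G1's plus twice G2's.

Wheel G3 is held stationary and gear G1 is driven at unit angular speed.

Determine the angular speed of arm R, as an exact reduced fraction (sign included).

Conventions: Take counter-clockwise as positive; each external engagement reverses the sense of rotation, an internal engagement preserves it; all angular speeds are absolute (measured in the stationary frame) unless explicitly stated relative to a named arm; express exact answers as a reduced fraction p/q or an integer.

class = planetary set [G3 = 22+2·24 = 70; Willis about the carrier]
ring teeth: 22 + 2·24 = 70
22(ω_sun−ω_arm) = −70(ω_ring−ω_arm),  ω_ring = 0, ω_sun = 1
22(1−ω_arm) = −70(0−ω_arm)  ⇒  92·ω_arm = 22  ⇒  ω_arm = 11/46
exact speed ratio = 11/46

11/46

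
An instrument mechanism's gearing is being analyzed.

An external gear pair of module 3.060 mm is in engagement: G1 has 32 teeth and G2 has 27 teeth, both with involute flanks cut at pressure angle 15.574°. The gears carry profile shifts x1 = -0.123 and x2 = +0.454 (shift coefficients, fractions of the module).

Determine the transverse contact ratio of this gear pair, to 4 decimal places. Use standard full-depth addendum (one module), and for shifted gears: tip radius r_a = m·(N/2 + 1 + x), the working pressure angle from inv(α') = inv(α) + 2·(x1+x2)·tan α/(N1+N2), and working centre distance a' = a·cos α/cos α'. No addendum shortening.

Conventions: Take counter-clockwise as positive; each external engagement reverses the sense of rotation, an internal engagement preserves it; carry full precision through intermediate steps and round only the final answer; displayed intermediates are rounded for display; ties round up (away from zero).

1.7348

recognized (one external pair, fixed centres): single-mesh tooth geometry, m = 3.060, N1 = 32, N2 = 27
base radii: r_b1 = 47.162409, r_b2 = 39.793283
tip radii: r_a1 = 51.643620, r_a2 = 45.759240
inv(α') = inv(15.574°) + 2·(-0.123+0.454)·tan α/(32+27) = 0.01002563  ⇒  α' = 17.59139°
a' = a·cos α / cos α' = 90.2700·cos 15.574°/cos 17.59139° = 91.221570
action lengths: √(r_a1²−r_b1²) = 21.042116, √(r_a2²−r_b2²) = 22.592094
base pitch p_b = π·m·cos α = 9.260317
CR = (21.042116 + 22.592094 − 91.221570·sin 17.59139°)/9.260317 = 1.734780
contact ratio ≈ 1.7348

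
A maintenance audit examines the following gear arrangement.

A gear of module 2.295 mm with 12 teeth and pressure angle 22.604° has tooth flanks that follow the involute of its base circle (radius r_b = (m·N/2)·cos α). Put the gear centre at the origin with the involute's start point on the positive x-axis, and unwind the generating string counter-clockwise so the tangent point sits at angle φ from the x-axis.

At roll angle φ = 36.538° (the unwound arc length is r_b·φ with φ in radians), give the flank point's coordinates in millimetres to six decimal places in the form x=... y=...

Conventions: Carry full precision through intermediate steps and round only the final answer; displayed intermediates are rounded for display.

single-mesh involute tooth geometry (12T wheel at module 2.295)
pitch radius r_p = m·N/2 = 2.295·12/2 = 13.770000
base radius r_b = r_p·cos α = 13.770000·cos 22.604° = 12.712235
roll angle φ = 36.538° = 0.63770840 rad
x = r_b·(cos φ + φ·sin φ) = 15.040171
y = r_b·(sin φ − φ·cos φ) = 1.054877

x=15.040171 y=1.054877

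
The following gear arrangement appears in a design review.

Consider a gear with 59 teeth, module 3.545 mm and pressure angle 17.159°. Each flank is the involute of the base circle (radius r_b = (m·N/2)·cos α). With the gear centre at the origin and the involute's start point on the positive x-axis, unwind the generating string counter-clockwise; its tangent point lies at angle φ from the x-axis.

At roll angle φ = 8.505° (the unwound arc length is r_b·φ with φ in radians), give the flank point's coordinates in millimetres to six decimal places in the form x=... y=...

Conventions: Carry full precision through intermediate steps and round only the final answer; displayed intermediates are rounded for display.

x=101.017544 y=0.108703

class = single-mesh tooth geometry [base-circle involute, m = 3.545, 59T]
pitch radius r_p = m·N/2 = 3.545·59/2 = 104.577500
base radius r_b = r_p·cos α = 104.577500·cos 17.159° = 99.922726
roll angle φ = 8.505° = 0.14844025 rad
x = r_b·(cos φ + φ·sin φ) = 101.017544
y = r_b·(sin φ − φ·cos φ) = 0.108703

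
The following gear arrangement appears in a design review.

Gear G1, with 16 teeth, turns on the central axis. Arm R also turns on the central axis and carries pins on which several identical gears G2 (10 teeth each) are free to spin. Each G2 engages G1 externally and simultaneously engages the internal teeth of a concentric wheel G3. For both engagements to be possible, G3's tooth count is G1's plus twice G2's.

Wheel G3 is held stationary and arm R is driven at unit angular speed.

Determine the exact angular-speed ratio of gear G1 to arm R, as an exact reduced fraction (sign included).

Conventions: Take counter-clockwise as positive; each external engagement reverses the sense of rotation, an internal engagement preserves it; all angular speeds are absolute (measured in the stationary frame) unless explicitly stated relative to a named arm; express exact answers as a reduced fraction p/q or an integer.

class = planetary set [G3 = 16+2·10 = 36; Willis about the carrier]
ring teeth: 16 + 2·10 = 36
16(ω_sun−ω_arm) = −36(ω_ring−ω_arm),  ω_ring = 0, ω_arm = 1
ω_sun = 1 − (36/16)(0−1) = 13/4
ω_out/ω_in = 13/4

13/4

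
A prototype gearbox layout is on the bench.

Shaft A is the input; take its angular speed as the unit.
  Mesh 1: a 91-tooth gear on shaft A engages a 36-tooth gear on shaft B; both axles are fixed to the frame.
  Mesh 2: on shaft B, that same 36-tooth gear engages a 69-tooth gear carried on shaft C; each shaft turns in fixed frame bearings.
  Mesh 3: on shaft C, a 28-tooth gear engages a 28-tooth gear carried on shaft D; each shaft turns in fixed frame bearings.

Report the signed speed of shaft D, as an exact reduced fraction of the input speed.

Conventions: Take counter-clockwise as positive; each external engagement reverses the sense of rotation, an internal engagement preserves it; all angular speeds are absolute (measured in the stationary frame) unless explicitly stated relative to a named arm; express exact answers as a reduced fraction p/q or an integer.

3-mesh fixed-axis compound train (all bearings frame-fixed)
mesh 1 [91T→36T]: |ω|/ω_in = 1×91/36 = 91/36, sense flips to −
mesh 2 [36T→69T]: |ω|/ω_in = (91/36)×36/69 = 91/69, sense flips to +
mesh 3 [28T→28T]: |ω|/ω_in = (91/69)×28/28 = 91/69, sense flips to −
signed output speed (× input speed) = -91/69

-91/69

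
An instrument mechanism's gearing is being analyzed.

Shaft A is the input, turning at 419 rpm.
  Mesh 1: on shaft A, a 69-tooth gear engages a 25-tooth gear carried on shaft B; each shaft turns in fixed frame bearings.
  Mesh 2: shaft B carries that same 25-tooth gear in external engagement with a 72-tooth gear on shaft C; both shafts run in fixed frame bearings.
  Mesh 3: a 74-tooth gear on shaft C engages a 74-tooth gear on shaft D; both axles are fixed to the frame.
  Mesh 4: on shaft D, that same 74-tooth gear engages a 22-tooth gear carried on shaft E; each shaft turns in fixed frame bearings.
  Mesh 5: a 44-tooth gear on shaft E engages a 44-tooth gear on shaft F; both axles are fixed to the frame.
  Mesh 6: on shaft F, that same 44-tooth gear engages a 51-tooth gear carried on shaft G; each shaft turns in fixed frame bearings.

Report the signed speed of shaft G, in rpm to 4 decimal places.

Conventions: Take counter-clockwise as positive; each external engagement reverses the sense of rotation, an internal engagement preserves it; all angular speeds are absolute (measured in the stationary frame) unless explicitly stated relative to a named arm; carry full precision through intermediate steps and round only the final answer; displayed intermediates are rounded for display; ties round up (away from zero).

+1165.2582 rpm

recognized (7 fixed axles, 6 meshes): fixed-axis compound train
mesh 1 [69T→25T]: ω = 419.0000×69/25 = 1156.4400 rpm, sense flips to −
mesh 2 [25T→72T]: ω = 1156.4400×25/72 = 401.5417 rpm, sense flips to +
mesh 3 [74T→74T]: ω = 401.5417×74/74 = 401.5417 rpm, sense flips to −
mesh 4 [74T→22T]: ω = 401.5417×74/22 = 1350.6402 rpm, sense flips to +
mesh 5 [44T→44T]: ω = 1350.6402×44/44 = 1350.6402 rpm, sense flips to −
mesh 6 [44T→51T]: ω = 1350.6402×44/51 = 1165.2582 rpm, sense flips to +
signed output speed = +1165.2582 rpm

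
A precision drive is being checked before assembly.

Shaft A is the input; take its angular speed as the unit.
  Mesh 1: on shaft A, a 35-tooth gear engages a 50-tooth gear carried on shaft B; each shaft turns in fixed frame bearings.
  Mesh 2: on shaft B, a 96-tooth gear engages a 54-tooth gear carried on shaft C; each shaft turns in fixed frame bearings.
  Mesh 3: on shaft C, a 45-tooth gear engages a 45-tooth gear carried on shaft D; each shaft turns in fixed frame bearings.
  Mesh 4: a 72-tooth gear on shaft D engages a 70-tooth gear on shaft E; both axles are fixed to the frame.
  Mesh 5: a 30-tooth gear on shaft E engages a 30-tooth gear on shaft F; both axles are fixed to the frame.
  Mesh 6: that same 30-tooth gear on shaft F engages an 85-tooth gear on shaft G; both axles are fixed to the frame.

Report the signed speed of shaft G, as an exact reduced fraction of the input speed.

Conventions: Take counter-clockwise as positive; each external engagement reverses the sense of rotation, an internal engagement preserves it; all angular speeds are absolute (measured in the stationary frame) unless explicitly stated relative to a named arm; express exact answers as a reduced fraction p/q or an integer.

6-mesh fixed-axis compound train (all bearings frame-fixed)
mesh 1 [35T→50T]: |ω|/ω_in = 1×35/50 = 7/10, sense flips to −
mesh 2 [96T→54T]: |ω|/ω_in = (7/10)×96/54 = 56/45, sense flips to +
mesh 3 [45T→45T]: |ω|/ω_in = (56/45)×45/45 = 56/45, sense flips to −
mesh 4 [72T→70T]: |ω|/ω_in = (56/45)×72/70 = 32/25, sense flips to +
mesh 5 [30T→30T]: |ω|/ω_in = (32/25)×30/30 = 32/25, sense flips to −
mesh 6 [30T→85T]: |ω|/ω_in = (32/25)×30/85 = 192/425, sense flips to +
signed output speed (× input speed) = 192/425

192/425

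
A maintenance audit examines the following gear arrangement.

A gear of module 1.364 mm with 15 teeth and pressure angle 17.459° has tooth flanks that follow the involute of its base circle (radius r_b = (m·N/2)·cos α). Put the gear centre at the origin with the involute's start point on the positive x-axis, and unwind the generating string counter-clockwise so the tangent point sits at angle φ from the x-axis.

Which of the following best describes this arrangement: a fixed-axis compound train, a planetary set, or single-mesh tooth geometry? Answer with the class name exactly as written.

single-mesh involute tooth geometry (15T wheel at module 1.364)
classification: single-mesh tooth geometry

single-mesh tooth geometry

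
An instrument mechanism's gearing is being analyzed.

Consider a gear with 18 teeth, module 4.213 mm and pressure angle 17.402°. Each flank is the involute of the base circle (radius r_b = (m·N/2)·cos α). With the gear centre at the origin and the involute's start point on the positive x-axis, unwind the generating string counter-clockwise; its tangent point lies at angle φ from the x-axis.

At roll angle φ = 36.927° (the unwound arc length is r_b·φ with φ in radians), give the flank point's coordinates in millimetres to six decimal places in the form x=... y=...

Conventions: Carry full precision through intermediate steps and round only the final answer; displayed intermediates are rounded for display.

single-mesh involute tooth geometry (18T wheel at module 4.213)
pitch radius r_p = m·N/2 = 4.213·18/2 = 37.917000
base radius r_b = r_p·cos α = 37.917000·cos 17.402° = 36.181535
roll angle φ = 36.927° = 0.64449773 rad
x = r_b·(cos φ + φ·sin φ) = 42.933513
y = r_b·(sin φ − φ·cos φ) = 3.096577

x=42.933513 y=3.096577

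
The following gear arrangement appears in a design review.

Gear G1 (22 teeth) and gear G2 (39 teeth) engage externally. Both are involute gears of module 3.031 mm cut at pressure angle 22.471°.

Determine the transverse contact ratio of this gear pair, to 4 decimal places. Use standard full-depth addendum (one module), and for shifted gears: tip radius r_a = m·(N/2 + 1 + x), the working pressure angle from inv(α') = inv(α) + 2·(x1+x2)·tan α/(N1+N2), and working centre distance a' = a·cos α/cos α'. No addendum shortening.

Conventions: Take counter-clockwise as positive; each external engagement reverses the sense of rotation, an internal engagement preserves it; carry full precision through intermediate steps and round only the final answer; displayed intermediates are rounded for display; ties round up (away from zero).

1.5484

recognized (one external pair, fixed centres): single-mesh tooth geometry, m = 3.031, N1 = 22, N2 = 39
base radii: r_b1 = 30.809521, r_b2 = 54.616879
tip radii: r_a1 = 36.372000, r_a2 = 62.135500
no profile shift: α' = α, a' = a
action lengths: √(r_a1²−r_b1²) = 19.331212, √(r_a2²−r_b2²) = 29.627975
base pitch p_b = π·m·cos α = 8.799179
CR = (19.331212 + 29.627975 − 92.445500·sin 22.47100°)/8.799179 = 1.548447
contact ratio ≈ 1.5484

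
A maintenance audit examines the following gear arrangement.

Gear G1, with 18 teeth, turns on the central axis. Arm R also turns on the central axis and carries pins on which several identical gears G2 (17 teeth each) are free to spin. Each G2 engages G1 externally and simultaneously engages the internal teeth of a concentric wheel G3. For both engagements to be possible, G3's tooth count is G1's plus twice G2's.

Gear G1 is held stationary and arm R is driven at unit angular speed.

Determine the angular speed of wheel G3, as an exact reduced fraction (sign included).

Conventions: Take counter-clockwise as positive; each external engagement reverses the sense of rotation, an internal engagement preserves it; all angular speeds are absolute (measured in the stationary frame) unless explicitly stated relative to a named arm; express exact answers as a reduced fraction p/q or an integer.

35/26

class = planetary set [G3 = 18+2·17 = 52; Willis about the carrier]
ring teeth: 18 + 2·17 = 52
18(ω_sun−ω_arm) = −52(ω_ring−ω_arm),  ω_sun = 0, ω_arm = 1
ω_ring = 1 − (18/52)(0−1) = 35/26
exact speed ratio = 35/26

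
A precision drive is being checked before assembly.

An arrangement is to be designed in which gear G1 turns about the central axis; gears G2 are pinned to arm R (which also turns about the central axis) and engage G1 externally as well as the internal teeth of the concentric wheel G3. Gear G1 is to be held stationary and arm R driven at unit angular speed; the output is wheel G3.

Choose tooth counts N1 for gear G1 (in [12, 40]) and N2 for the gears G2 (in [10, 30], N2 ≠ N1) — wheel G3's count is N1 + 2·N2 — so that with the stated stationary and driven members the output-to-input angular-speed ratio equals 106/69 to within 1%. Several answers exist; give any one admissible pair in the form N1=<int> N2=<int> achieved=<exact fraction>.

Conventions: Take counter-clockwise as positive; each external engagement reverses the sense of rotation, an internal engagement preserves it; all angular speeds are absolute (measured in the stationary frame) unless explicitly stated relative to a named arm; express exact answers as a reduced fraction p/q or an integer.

N1=37 N2=16 achieved=106/69

planetary set to be sized for 106/69 (Willis relation)
Willis with ω_sun = 0: ω_ring/ω_arm = (N1+N3)/N3; set equal to 106/69  ⇒  N3/N1 = 1/(106/69 − 1) = 69/37
N3 = N1 + 2·N2  ⇒  N2/N1 = (N3/N1 − 1)/2 = (69/37 − 1)/2 = 16/37
smallest multiple with N1 ≥ 12 and N2 ≥ 10: k = 1  ⇒  N1 = 1·37 = 37, N2 = 1·16 = 16 (N1 ≤ 40, N2 ≤ 30, N2 ≠ N1 ✓), N3 = 37 + 2·16 = 69
check: (N1+N3)/N3 with N1 = 37, N3 = 69 gives 106/69; |achieved − target| = 0 ≤ 53/3450 ✓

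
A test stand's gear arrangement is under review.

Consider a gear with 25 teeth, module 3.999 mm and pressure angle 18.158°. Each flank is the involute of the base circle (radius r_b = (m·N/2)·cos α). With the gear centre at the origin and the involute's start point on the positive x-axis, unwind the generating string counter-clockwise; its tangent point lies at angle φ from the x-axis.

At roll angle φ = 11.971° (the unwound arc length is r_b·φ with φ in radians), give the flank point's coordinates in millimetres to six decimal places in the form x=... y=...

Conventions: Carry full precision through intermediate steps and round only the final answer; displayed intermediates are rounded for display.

single-mesh involute tooth geometry (25T wheel at module 3.999)
pitch radius r_p = m·N/2 = 3.999·25/2 = 49.987500
base radius r_b = r_p·cos α = 49.987500·cos 18.158° = 47.498160
roll angle φ = 11.971° = 0.20893336 rad
x = r_b·(cos φ + φ·sin φ) = 48.523596
y = r_b·(sin φ − φ·cos φ) = 0.143775

x=48.523596 y=0.143775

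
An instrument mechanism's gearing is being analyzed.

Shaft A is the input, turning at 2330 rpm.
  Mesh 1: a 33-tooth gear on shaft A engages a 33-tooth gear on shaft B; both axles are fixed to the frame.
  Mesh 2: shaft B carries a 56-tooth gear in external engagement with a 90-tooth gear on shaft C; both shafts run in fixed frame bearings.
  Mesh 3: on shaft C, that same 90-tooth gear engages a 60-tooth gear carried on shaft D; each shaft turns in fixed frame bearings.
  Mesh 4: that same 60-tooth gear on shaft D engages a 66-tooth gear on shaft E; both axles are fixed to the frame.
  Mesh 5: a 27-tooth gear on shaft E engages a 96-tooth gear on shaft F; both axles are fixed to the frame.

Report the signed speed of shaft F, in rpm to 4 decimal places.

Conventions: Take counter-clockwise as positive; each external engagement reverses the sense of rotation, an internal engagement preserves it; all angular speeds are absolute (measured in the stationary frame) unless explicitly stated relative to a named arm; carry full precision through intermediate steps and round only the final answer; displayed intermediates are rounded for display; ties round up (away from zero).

-556.0227 rpm

topology: fixed-axis compound train — 5 meshes, A→F
mesh 1 [33T→33T]: ω = 2330.0000×33/33 = 2330.0000 rpm, sense flips to −
mesh 2 [56T→90T]: ω = 2330.0000×56/90 = 1449.7778 rpm, sense flips to +
mesh 3 [90T→60T]: ω = 1449.7778×90/60 = 2174.6667 rpm, sense flips to −
mesh 4 [60T→66T]: ω = 2174.6667×60/66 = 1976.9697 rpm, sense flips to +
mesh 5 [27T→96T]: ω = 1976.9697×27/96 = 556.0227 rpm, sense flips to −
signed output speed = -556.0227 rpm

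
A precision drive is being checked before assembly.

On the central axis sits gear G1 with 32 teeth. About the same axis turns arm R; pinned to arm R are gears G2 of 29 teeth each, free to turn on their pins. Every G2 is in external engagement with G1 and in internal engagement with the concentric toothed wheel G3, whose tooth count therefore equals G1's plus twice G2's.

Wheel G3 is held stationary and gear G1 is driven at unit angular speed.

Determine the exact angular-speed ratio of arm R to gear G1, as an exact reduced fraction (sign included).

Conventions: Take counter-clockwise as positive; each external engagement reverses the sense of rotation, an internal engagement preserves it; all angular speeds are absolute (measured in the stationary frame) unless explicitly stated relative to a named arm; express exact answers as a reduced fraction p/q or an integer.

16/61

topology: planetary set — G1 32T / G2 29T / G3 90T, arm = carrier (Willis)
ring teeth: 32 + 2·29 = 90
32(ω_sun−ω_arm) = −90(ω_ring−ω_arm),  ω_ring = 0, ω_sun = 1
32(1−ω_arm) = −90(0−ω_arm)  ⇒  122·ω_arm = 32  ⇒  ω_arm = 16/61
ω_out/ω_in = 16/61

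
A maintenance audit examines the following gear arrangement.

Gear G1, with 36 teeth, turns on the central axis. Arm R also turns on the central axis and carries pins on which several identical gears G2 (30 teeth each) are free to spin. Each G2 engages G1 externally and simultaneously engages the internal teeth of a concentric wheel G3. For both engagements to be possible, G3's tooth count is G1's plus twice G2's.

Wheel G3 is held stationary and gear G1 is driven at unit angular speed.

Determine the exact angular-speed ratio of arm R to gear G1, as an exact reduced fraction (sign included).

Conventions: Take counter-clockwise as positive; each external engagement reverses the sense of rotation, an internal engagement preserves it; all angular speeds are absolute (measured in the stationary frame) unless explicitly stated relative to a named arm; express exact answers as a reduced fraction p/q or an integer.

topology: planetary set — G1 36T / G2 30T / G3 96T, arm = carrier (Willis)
ring teeth: 36 + 2·30 = 96
36(ω_sun−ω_arm) = −96(ω_ring−ω_arm),  ω_ring = 0, ω_sun = 1
36(1−ω_arm) = −96(0−ω_arm)  ⇒  132·ω_arm = 36  ⇒  ω_arm = 3/11
ω_out/ω_in = 3/11

3/11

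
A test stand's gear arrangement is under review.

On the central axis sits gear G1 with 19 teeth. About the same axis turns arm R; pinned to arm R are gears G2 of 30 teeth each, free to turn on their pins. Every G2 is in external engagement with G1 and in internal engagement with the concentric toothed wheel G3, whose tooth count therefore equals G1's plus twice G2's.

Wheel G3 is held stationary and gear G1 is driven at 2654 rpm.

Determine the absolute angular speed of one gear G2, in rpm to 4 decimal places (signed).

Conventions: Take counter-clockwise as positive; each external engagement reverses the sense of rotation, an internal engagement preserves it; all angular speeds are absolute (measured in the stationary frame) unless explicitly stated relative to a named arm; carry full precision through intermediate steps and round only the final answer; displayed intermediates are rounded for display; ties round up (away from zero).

-840.4333 rpm

class = planetary set [G3 = 19+2·30 = 79; Willis about the carrier]
normalise by the input: solve with ω_sun = 1, then scale by 2654 rpm
ring teeth: 19 + 2·30 = 79
19(ω_sun−ω_arm) = −79(ω_ring−ω_arm),  ω_ring = 0, ω_sun = 1
19(1−ω_arm) = −79(0−ω_arm)  ⇒  98·ω_arm = 19  ⇒  ω_arm = 19/98
sun–planet mesh: 19·(1−19/98) = −30·(ω_p−ω_arm)  ⇒  ω_p−ω_arm = -1501/2940
ω_p = 19/98 − 1501/2940 = -19/60
scale: ω_p = -19/60 × 2654 rpm = -840.4333 rpm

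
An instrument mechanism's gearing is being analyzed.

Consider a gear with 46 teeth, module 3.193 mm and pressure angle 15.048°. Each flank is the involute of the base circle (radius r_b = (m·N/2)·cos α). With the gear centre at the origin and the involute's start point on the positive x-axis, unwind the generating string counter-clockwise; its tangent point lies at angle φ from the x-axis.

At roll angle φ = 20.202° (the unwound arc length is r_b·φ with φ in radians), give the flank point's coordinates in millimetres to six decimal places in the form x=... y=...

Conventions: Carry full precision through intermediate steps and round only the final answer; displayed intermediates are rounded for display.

class = single-mesh tooth geometry [base-circle involute, m = 3.193, 46T]
pitch radius r_p = m·N/2 = 3.193·46/2 = 73.439000
base radius r_b = r_p·cos α = 73.439000·cos 15.048° = 70.920678
roll angle φ = 20.202° = 0.35259142 rad
x = r_b·(cos φ + φ·sin φ) = 75.193061
y = r_b·(sin φ − φ·cos φ) = 1.023430

x=75.193061 y=1.023430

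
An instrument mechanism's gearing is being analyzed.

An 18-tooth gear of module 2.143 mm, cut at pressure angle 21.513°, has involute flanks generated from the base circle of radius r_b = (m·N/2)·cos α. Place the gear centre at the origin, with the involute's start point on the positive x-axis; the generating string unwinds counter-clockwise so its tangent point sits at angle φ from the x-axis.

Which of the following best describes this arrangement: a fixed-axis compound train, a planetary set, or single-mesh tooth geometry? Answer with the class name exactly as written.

single-mesh involute tooth geometry (18T wheel at module 2.143)
classification: single-mesh tooth geometry

single-mesh tooth geometry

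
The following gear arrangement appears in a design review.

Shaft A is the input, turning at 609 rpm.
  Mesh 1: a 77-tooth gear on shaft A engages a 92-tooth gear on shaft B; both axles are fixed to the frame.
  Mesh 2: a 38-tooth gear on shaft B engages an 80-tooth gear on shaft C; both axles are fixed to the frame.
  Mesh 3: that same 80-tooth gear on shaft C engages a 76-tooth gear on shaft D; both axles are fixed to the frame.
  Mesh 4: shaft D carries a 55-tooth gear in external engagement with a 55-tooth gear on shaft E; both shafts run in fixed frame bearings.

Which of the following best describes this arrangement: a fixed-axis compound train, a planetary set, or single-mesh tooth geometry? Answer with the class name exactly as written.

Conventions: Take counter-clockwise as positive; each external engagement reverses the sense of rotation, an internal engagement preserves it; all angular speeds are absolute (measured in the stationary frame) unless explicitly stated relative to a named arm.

recognized (5 fixed axles, 4 meshes): fixed-axis compound train
classification: fixed-axis compound train

fixed-axis compound train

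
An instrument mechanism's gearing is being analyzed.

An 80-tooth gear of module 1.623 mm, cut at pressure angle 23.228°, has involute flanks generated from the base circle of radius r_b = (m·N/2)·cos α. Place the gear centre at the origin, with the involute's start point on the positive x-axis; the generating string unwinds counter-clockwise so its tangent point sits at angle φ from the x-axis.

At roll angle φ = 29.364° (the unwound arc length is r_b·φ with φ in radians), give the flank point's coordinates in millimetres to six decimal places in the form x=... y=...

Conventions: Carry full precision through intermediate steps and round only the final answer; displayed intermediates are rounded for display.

x=66.985459 y=2.607194

class = single-mesh tooth geometry [base-circle involute, m = 1.623, 80T]
pitch radius r_p = m·N/2 = 1.623·80/2 = 64.920000
base radius r_b = r_p·cos α = 64.920000·cos 23.228° = 59.657761
roll angle φ = 29.364° = 0.51249848 rad
x = r_b·(cos φ + φ·sin φ) = 66.985459
y = r_b·(sin φ − φ·cos φ) = 2.607194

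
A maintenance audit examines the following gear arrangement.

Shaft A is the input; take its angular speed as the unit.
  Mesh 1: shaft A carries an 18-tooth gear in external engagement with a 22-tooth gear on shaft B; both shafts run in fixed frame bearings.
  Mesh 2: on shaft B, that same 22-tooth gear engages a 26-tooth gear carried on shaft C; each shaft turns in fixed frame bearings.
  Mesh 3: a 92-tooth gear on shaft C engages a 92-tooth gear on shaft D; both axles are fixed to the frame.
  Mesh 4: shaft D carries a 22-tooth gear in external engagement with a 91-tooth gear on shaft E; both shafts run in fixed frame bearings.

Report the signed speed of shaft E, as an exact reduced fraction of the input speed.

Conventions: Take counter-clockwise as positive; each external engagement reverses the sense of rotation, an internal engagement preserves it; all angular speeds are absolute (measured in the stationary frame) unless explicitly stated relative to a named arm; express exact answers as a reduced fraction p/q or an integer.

4-mesh fixed-axis compound train (all bearings frame-fixed)
mesh 1 [18T→22T]: |ω|/ω_in = 1×18/22 = 9/11, sense flips to −
mesh 2 [22T→26T]: |ω|/ω_in = (9/11)×22/26 = 9/13, sense flips to +
mesh 3 [92T→92T]: |ω|/ω_in = (9/13)×92/92 = 9/13, sense flips to −
mesh 4 [22T→91T]: |ω|/ω_in = (9/13)×22/91 = 198/1183, sense flips to +
signed output speed (× input speed) = 198/1183

198/1183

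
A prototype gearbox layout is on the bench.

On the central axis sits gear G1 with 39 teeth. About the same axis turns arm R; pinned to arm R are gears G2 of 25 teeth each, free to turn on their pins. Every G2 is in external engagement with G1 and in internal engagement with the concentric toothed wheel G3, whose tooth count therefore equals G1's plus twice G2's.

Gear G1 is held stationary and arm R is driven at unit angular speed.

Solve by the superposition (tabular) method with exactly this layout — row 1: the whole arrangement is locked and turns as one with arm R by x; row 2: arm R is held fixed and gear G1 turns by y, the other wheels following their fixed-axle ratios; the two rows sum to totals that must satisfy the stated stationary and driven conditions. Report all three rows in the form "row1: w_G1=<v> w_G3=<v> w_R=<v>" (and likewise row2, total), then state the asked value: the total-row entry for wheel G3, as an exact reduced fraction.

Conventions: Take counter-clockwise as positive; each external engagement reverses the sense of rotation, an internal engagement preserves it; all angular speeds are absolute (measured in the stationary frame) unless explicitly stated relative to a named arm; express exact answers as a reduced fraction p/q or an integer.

row1: w_G1=1 w_G3=1 w_R=1
row2: w_G1=-1 w_G3=39/89 w_R=0
total: w_G1=0 w_G3=128/89 w_R=1
asked value: 128/89

topology: planetary set — G1 39T / G2 25T / G3 89T, arm = carrier (Willis)
row 1 (train locked, turned with arm): all members turn x
row 2 (arm held, sun turns y): ω_ring = −(39/89)·y, ω_arm = 0
boundary: total ω_sun = x + y = 0 and total ω_arm = x = 1  ⇒  y = -1, x = 1
row 2 ring = −(39/89)·(-1) = 39/89
totals (row 1 + row 2): sun 1 + (-1) = 0, ring 1 + 39/89 = 128/89, arm 1 + 0 = 1
asked cell (total, ring) = 128/89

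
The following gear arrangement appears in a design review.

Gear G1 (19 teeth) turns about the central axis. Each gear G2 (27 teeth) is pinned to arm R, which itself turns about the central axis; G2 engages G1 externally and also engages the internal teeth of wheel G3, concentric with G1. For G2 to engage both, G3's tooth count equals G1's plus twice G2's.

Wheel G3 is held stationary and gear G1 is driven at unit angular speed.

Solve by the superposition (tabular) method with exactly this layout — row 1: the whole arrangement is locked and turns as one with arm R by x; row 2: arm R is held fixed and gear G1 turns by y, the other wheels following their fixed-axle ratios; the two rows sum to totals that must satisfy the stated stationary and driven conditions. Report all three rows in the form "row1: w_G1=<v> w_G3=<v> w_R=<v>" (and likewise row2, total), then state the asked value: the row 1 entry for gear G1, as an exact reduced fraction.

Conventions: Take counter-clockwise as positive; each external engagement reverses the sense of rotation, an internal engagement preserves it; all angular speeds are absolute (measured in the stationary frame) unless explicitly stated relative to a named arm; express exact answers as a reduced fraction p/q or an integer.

row1: w_G1=19/92 w_G3=19/92 w_R=19/92
row2: w_G1=73/92 w_G3=-19/92 w_R=0
total: w_G1=1 w_G3=0 w_R=19/92
asked value: 19/92

class = planetary set [G3 = 19+2·27 = 73; Willis about the carrier]
row 1 — lock + rotate with arm: ω_sun = ω_ring = ω_arm = x
row 2: sun turns y, ring = −(19/73)·y, arm 0
boundary: total ω_ring = x − (19/73)·y = 0 and total ω_sun = x + y = 1  ⇒  y = 73/92, x = 19/92
row 2 ring = −(19/73)·73/92 = -19/92
totals (row 1 + row 2): sun 19/92 + 73/92 = 1, ring 19/92 + (-19/92) = 0, arm 19/92 + 0 = 19/92
asked cell (row1, sun) = 19/92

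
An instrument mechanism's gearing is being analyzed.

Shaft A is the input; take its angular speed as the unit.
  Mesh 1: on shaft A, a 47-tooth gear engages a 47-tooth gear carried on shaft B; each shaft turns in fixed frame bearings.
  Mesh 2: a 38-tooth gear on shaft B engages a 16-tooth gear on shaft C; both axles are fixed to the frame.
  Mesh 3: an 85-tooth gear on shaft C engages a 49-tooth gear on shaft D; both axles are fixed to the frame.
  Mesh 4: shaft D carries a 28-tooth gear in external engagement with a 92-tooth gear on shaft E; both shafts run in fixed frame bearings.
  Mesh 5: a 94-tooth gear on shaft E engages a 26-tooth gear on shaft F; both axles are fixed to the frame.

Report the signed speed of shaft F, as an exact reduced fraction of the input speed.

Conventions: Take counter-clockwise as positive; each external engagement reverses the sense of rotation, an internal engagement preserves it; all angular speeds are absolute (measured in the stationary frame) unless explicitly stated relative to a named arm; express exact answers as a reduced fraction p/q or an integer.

-75905/16744

5-mesh fixed-axis compound train (all bearings frame-fixed)
mesh 1 [47T→47T]: |ω|/ω_in = 1×47/47 = 1, sense flips to −
mesh 2 [38T→16T]: |ω|/ω_in = 1×38/16 = 19/8, sense flips to +
mesh 3 [85T→49T]: |ω|/ω_in = (19/8)×85/49 = 1615/392, sense flips to −
mesh 4 [28T→92T]: |ω|/ω_in = (1615/392)×28/92 = 1615/1288, sense flips to +
mesh 5 [94T→26T]: |ω|/ω_in = (1615/1288)×94/26 = 75905/16744, sense flips to −
signed output speed (× input speed) = -75905/16744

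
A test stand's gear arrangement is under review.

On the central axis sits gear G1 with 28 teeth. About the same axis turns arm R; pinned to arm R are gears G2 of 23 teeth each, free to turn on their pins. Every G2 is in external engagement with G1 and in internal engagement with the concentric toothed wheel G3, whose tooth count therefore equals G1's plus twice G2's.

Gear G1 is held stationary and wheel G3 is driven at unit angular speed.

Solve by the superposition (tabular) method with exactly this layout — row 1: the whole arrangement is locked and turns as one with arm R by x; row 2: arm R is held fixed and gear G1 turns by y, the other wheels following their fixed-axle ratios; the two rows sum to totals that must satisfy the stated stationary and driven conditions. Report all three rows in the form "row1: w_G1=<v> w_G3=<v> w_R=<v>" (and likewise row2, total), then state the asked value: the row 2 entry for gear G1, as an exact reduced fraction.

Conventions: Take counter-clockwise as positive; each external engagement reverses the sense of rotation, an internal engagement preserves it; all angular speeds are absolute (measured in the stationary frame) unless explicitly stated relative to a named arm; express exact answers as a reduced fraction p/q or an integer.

row1: w_G1=37/51 w_G3=37/51 w_R=37/51
row2: w_G1=-37/51 w_G3=14/51 w_R=0
total: w_G1=0 w_G3=1 w_R=37/51
asked value: -37/51

topology: planetary set — G1 28T / G2 23T / G3 74T, arm = carrier (Willis)
row 1: whole set turns with the arm by x
superposition row 2 [arm held]: sun y, ring −(28/74)·y, arm 0
boundary: total ω_sun = x + y = 0 and total ω_ring = x − (28/74)·y = 1  ⇒  y = -37/51, x = 37/51
row 2 ring = −(28/74)·(-37/51) = 14/51
totals (row 1 + row 2): sun 37/51 + (-37/51) = 0, ring 37/51 + 14/51 = 1, arm 37/51 + 0 = 37/51
asked cell (row2, sun) = -37/51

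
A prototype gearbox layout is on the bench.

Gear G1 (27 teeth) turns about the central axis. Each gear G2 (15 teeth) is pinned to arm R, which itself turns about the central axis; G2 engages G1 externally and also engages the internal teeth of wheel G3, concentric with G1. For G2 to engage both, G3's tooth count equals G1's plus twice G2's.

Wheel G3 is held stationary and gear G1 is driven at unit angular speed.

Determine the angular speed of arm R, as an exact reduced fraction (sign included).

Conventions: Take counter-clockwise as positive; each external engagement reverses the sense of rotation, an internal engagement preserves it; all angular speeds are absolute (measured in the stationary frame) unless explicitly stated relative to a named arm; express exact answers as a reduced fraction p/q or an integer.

planetary set (27T centre, 15T on arm, 57T internal) — Willis relation
ring teeth: 27 + 2·15 = 57
27(ω_sun−ω_arm) = −57(ω_ring−ω_arm),  ω_ring = 0, ω_sun = 1
27(1−ω_arm) = −57(0−ω_arm)  ⇒  84·ω_arm = 27  ⇒  ω_arm = 9/28
exact speed ratio = 9/28

9/28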